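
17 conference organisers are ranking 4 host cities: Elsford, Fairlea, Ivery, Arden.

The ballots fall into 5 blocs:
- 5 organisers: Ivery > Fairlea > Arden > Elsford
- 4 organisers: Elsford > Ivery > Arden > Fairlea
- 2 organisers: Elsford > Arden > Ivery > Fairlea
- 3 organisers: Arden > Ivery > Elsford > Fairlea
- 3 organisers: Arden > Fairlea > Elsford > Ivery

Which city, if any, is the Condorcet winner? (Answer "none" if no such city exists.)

Pairwise majorities:
Elsford–Fairlea: Elsford 9–8.
Elsford vs Ivery: Elsford wins 9–8.
Elsford vs Arden: Arden wins 11–6.
Fairlea vs Ivery: Fairlea is ranked higher on 3 ballots, Ivery on 14. Ivery wins 14–3.
Fairlea vs Arden: 5 to 12, Arden.
Ivery vs Arden: 5+4 = 9 for Ivery, 8 for Arden — Ivery by 9–8.
No city is unbeaten: Elsford loses to Arden; Fairlea loses to Elsford; Ivery loses to Elsford; Arden loses to Ivery. In particular Elsford → Ivery → Arden → Elsford is a majority cycle — no Condorcet winner exists.

none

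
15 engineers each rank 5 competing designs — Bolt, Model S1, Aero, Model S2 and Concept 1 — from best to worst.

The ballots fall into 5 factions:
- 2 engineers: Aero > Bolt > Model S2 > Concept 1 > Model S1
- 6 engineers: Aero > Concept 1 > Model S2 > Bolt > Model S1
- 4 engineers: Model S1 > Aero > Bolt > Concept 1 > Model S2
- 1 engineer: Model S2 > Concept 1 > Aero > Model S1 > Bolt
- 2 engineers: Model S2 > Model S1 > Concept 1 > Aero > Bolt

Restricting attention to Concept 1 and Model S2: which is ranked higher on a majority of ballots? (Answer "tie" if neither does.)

Ballots ranking Concept 1 above Model S2: 6 + 4 = 10.
Ballots ranking Model S2 above Concept 1: 15 − 10 = 5.
Concept 1 wins the head-to-head 10–5.

Concept 1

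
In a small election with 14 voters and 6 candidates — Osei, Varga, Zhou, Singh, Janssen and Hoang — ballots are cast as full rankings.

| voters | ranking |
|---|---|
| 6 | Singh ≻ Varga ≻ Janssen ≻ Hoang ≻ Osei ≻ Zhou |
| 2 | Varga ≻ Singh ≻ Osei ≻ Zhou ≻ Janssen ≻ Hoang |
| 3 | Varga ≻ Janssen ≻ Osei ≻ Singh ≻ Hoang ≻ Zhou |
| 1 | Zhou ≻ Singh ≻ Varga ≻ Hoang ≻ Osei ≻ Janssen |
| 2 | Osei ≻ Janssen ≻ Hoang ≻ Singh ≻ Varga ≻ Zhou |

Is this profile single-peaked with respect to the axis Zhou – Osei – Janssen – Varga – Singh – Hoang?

Axis positions: Zhou=1, Osei=2, Janssen=3, Varga=4, Singh=5, Hoang=6.
Bloc 1 (peak Singh at position 5): ranking walks positions 5-4-3-6-2-1, expanding outward from the peak — single-peaked.
Bloc 2: ranking walks positions 4-5-2-1-3-6; Osei is ranked above Janssen even though Janssen lies between Osei and the peak Varga on the axis — preferences dip and rise again. Not single-peaked.
Bloc 3 (peak Varga at position 4): ranking walks positions 4-3-2-5-6-1, expanding outward from the peak — single-peaked.
Bloc 4: ranking walks positions 1-5-4-6-2-3; Singh is ranked above Osei even though Osei lies between Singh and the peak Zhou on the axis — preferences dip and rise again. Not single-peaked.
Bloc 5: ranking walks positions 2-3-6-5-4-1; Hoang is ranked above Varga even though Varga lies between Hoang and the peak Osei on the axis — preferences dip and rise again. Not single-peaked.
Bloc 2 violates single-peakedness, so the profile is not single-peaked on this axis.

no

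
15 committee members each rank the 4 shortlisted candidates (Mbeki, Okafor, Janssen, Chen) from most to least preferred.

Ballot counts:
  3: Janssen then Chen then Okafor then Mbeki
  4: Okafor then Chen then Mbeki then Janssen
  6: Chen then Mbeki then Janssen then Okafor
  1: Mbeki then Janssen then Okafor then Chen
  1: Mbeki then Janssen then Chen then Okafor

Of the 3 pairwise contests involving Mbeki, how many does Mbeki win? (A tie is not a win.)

Mbeki against each rival (15 committee members):
Mbeki vs Okafor: 6+1+1 = 8 for Mbeki, 7 for Okafor — Mbeki by 8–7.
Mbeki vs Janssen: Mbeki wins 12–3.
Mbeki vs Chen: Mbeki is ranked higher on 1+1 = 2 ballots, Chen on 13. Chen wins 13–2.
Mbeki beats Okafor, Janssen; loses to Chen — 2 pairwise wins.

2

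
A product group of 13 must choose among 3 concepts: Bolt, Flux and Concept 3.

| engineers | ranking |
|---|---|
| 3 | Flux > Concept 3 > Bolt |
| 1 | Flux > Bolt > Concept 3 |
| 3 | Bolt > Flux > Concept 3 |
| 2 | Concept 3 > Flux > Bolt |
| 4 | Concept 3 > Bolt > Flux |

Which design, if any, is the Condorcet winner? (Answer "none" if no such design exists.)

Check each pair by majority over 13 ballots:
Bolt–Flux: Bolt 7–6.
Bolt vs Concept 3: Concept 3 wins 9–4.
Flux–Concept 3: Flux 7–6.
Each design drops at least one matchup (Bolt loses to Concept 3; Flux loses to Bolt; Concept 3 loses to Flux); the cycle Bolt beats Flux beats Concept 3 beats Bolt rules out a Condorcet winner.

none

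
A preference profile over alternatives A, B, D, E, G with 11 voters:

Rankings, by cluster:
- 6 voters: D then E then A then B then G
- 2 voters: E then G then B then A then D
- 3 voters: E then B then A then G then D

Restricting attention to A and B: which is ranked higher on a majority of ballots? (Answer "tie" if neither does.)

A

Ballots ranking A above B: 6.
Ballots ranking B above A: 11 − 6 = 5.
A wins the head-to-head 6–5.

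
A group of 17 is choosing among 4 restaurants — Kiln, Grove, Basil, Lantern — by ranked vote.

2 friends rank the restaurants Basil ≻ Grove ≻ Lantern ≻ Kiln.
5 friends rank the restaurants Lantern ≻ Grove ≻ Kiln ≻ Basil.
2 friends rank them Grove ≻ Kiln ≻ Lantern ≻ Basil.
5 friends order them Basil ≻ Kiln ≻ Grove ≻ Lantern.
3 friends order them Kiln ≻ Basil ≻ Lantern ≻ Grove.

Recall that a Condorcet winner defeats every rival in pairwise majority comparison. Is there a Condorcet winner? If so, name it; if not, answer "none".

Pairwise majorities:
Kiln vs Grove: Grove, 9–8.
Kiln vs Basil: Kiln, 10–7.
Kiln vs Lantern: Kiln, 10–7.
Grove vs Basil: Basil, 10–7.
Grove–Lantern: Grove 9–8.
Basil vs Lantern: Basil, 10–7.
Each restaurant drops at least one matchup (Kiln loses to Grove; Grove loses to Basil; Basil loses to Kiln; Lantern loses to Kiln); the cycle Kiln beats Basil beats Grove beats Kiln rules out a Condorcet winner.

none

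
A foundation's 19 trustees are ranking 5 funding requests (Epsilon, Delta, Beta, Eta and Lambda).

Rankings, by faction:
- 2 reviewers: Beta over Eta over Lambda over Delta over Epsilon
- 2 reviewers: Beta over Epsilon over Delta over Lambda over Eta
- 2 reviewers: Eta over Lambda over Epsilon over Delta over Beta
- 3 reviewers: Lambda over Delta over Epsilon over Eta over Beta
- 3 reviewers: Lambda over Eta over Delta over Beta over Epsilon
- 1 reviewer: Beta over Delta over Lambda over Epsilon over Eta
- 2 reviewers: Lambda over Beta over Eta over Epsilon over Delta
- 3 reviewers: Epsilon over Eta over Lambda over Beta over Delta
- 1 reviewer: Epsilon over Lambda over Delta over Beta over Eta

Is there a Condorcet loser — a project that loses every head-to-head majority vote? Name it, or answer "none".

Pairwise majorities:
Epsilon vs Delta: Epsilon wins 10–9.
Epsilon vs Beta: Beta, 10–9.
Epsilon vs Eta: 2+3+1+3+1 = 10 for Epsilon, 9 for Eta — Epsilon by 10–9.
Epsilon–Lambda: Lambda 13–6.
Delta vs Beta: Delta is ranked higher on 2+3+3+1 = 9 ballots, Beta on 10. Beta wins 10–9.
Delta vs Eta: 7 to 12, Eta.
Delta vs Lambda: Lambda wins 16–3.
Beta vs Eta: 8 to 11, Eta.
Beta vs Lambda: 5 to 14, Lambda.
Eta vs Lambda: Lambda wins 12–7.
Delta loses to every other project — it is the Condorcet loser.

Delta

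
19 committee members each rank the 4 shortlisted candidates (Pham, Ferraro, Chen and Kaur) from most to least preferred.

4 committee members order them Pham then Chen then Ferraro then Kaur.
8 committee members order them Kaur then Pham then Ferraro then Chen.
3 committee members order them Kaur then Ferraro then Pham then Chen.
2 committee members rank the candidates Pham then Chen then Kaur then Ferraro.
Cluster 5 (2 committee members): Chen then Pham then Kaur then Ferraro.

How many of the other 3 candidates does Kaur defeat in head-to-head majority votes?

3

Kaur against each rival (19 committee members):
Kaur vs Pham: 8+3 = 11 for Kaur, 8 for Pham — Kaur by 11–8.
Kaur vs Ferraro: 8+3+2+2 = 15 for Kaur, 4 for Ferraro — Kaur by 15–4.
Kaur vs Chen: Kaur, 11–8.
Kaur beats Pham, Ferraro, Chen — 3 pairwise wins.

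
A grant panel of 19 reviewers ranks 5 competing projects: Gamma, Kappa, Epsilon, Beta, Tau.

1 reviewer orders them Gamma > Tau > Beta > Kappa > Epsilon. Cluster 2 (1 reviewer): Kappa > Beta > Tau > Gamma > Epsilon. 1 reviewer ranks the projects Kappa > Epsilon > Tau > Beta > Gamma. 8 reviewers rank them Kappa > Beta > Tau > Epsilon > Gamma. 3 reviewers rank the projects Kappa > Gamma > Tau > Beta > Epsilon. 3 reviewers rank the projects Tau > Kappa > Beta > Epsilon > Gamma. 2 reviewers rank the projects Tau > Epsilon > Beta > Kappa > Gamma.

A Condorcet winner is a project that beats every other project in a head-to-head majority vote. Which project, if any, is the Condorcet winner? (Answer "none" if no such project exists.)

Pairwise majorities:
Gamma vs Kappa: 1 to 18, Kappa.
Gamma vs Epsilon: Gamma preferred on 1+1+3 = 5 ballots; Epsilon wins 14–5.
Gamma vs Beta: Gamma preferred on 1+3 = 4 ballots; Beta wins 15–4.
Gamma–Tau: Tau 15–4.
Kappa vs Epsilon: 17 to 2, Kappa.
Kappa vs Beta: 16 to 3, Kappa.
Kappa–Tau: Kappa 13–6.
Epsilon vs Beta: Beta, 16–3.
Epsilon vs Tau: 1 to 18, Tau.
Beta vs Tau: Beta is ranked higher on 1+8 = 9 ballots, Tau on 10. Tau wins 10–9.
Kappa wins every pairwise contest, so Kappa is the Condorcet winner.

Kappa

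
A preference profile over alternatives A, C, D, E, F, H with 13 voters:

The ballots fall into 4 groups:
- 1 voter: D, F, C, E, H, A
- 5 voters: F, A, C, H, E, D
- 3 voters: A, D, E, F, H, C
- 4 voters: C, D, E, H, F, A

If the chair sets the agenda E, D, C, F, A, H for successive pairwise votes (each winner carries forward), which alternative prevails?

F

Round 1: E vs D — 5–8, D advances.
Round 2: D vs C — 4–9, C advances.
Round 3: C vs F — 4–9, F advances.
Round 4: F vs A — 10–3, F advances.
Round 5: F vs H — 9–4, F advances.
F survives the agenda.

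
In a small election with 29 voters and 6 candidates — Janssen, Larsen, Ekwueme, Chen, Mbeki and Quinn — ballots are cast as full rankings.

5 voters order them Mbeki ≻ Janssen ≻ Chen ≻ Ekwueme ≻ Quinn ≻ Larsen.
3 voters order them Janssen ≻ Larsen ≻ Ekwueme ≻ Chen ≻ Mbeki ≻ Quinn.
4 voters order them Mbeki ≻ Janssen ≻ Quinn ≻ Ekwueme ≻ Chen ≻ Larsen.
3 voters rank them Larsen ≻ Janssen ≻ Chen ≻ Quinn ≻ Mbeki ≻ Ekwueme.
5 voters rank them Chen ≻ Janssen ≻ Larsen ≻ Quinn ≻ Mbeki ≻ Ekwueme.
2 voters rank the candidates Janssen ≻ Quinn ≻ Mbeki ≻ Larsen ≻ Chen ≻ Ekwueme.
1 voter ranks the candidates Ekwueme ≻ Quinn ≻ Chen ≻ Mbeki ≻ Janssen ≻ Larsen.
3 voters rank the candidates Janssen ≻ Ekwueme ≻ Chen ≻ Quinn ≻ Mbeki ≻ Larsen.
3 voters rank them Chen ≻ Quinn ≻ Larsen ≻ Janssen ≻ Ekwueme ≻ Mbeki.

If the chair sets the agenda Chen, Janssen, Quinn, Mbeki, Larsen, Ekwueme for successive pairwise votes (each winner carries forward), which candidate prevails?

Round 1: Chen vs Janssen — 9–20, Janssen advances.
Round 2: Janssen vs Quinn — 25–4, Janssen advances.
Round 3: Janssen vs Mbeki — 19–10, Janssen advances.
Round 4: Janssen vs Larsen — 23–6, Janssen advances.
Round 5: Janssen vs Ekwueme — 28–1, Janssen advances.
Janssen survives the agenda.

Janssen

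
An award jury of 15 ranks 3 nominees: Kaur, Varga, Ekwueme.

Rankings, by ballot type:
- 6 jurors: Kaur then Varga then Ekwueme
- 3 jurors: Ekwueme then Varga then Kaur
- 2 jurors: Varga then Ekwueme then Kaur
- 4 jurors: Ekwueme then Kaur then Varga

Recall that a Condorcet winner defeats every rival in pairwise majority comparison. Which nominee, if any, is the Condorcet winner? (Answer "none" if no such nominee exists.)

none

Check each pair by majority over 15 ballots:
Kaur vs Varga: 10 to 5, Kaur.
Kaur vs Ekwueme: 6 to 9, Ekwueme.
Varga vs Ekwueme: Varga is ranked higher on 6+2 = 8 ballots, Ekwueme on 7. Varga wins 8–7.
No nominee is unbeaten: Kaur loses to Ekwueme; Varga loses to Kaur; Ekwueme loses to Varga. In particular Kaur beats Varga beats Ekwueme beats Kaur is a majority cycle — no Condorcet winner exists.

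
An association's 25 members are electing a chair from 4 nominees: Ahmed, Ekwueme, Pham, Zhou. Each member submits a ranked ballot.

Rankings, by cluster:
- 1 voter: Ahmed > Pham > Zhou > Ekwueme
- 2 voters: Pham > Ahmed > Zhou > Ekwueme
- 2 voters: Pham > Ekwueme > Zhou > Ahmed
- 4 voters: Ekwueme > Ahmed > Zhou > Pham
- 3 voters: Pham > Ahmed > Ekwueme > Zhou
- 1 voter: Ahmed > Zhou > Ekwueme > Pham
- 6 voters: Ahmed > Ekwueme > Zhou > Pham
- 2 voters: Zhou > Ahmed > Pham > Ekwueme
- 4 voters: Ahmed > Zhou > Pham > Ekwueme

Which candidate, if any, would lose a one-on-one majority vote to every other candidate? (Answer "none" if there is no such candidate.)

Head-to-head results (25 voters):
Ahmed vs Ekwueme: Ahmed preferred on 19 ballots; Ahmed wins 19–6.
Ahmed vs Pham: 1+4+1+6+2+4 = 18 for Ahmed, 7 for Pham — Ahmed by 18–7.
Ahmed vs Zhou: Ahmed preferred on 21 ballots; Ahmed wins 21–4.
Ekwueme–Pham: Pham 14–11.
Ekwueme–Zhou: Ekwueme 15–10.
Pham–Zhou: Zhou 17–8.
Each candidate has at least one pairwise win (Ahmed beats Ekwueme; Ekwueme beats Zhou; Pham beats Ekwueme; Zhou beats Pham) — no Condorcet loser.

none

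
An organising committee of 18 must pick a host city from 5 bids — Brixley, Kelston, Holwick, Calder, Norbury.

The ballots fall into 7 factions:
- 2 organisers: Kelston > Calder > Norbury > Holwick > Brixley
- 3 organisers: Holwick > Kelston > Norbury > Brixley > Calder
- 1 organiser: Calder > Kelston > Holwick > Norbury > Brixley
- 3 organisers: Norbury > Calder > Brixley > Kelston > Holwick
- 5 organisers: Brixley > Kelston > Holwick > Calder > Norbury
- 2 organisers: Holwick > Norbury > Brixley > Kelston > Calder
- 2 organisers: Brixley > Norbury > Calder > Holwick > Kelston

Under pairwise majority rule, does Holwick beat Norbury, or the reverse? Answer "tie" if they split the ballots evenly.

Ballots ranking Holwick above Norbury: 3 + 1 + 5 + 2 = 11.
Ballots ranking Norbury above Holwick: 18 − 11 = 7.
Holwick wins the head-to-head 11–7.

Holwick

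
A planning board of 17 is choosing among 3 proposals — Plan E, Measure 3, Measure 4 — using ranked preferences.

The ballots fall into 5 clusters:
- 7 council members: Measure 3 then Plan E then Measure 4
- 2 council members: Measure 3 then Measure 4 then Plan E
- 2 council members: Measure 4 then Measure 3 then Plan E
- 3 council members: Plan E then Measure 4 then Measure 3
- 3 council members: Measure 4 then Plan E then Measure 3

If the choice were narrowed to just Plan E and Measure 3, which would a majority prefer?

Measure 3

Ballots ranking Plan E above Measure 3: 3 + 3 = 6.
Ballots ranking Measure 3 above Plan E: 17 − 6 = 11.
Measure 3 wins the head-to-head 11–6.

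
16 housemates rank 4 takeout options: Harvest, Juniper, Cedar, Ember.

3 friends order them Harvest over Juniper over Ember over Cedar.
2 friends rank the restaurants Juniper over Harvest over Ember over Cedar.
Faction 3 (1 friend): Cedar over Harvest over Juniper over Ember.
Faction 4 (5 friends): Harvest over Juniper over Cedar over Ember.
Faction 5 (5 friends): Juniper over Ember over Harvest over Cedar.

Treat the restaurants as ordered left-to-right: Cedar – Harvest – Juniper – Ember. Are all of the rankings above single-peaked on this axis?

Axis positions: Cedar=1, Harvest=2, Juniper=3, Ember=4.
Faction 1 (peak Harvest at position 2): ranking walks positions 2-3-4-1, expanding outward from the peak — single-peaked.
Faction 2 (peak Juniper at position 3): ranking walks positions 3-2-4-1, expanding outward from the peak — single-peaked.
Faction 3 (peak Cedar at position 1): ranking walks positions 1-2-3-4, expanding outward from the peak — single-peaked.
Faction 4 (peak Harvest at position 2): ranking walks positions 2-3-1-4, expanding outward from the peak — single-peaked.
Faction 5 (peak Juniper at position 3): ranking walks positions 3-4-2-1, expanding outward from the peak — single-peaked.
Every ranking is single-peaked on this axis.

yes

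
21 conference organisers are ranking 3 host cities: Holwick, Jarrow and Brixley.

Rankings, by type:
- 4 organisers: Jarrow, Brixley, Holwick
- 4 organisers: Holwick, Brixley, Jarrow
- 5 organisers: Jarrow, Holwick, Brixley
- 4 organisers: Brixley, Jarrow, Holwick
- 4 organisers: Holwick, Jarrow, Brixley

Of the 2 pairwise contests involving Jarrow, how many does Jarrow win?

Jarrow against each rival (21 organisers):
Jarrow vs Holwick: 4+5+4 = 13 for Jarrow, 8 for Holwick — Jarrow by 13–8.
Jarrow vs Brixley: 13 to 8, Jarrow.
Jarrow beats Holwick, Brixley — 2 pairwise wins.

2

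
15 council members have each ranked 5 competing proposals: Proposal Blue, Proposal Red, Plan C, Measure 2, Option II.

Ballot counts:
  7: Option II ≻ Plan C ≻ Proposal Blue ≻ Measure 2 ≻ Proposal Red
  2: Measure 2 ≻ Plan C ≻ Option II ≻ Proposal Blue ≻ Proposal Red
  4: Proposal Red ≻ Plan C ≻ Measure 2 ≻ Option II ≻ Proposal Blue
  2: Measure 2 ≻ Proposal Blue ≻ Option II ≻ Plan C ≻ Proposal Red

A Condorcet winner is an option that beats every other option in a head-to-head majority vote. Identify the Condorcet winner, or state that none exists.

none

Head-to-head results (15 council members):
Proposal Blue–Proposal Red: Proposal Blue 11–4.
Proposal Blue vs Plan C: Plan C wins 13–2.
Proposal Blue vs Measure 2: 7 for Proposal Blue, 8 for Measure 2 — Measure 2 by 8–7.
Proposal Blue vs Option II: Option II wins 13–2.
Proposal Red–Plan C: Plan C 11–4.
Proposal Red vs Measure 2: Measure 2, 11–4.
Proposal Red vs Option II: Proposal Red is ranked higher on 4 ballots, Option II on 11. Option II wins 11–4.
Plan C vs Measure 2: Plan C preferred on 7+4 = 11 ballots; Plan C wins 11–4.
Plan C vs Option II: Option II, 9–6.
Measure 2–Option II: Measure 2 8–7.
Every option loses at least once (Proposal Blue loses to Plan C; Proposal Red loses to Proposal Blue; Plan C loses to Option II; Measure 2 loses to Plan C; Option II loses to Measure 2). The majority relation contains the cycle Plan C > Measure 2 > Option II > Plan C, so there is no Condorcet winner.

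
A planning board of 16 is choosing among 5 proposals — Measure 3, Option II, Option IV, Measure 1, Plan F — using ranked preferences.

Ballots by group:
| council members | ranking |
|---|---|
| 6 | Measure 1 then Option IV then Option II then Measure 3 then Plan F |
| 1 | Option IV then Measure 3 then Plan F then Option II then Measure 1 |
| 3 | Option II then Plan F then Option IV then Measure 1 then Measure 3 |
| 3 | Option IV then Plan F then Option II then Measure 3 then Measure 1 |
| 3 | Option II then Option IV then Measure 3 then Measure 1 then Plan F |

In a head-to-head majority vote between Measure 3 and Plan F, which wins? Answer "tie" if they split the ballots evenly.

Measure 3

Ballots ranking Measure 3 above Plan F: 6 + 1 + 3 = 10.
Ballots ranking Plan F above Measure 3: 16 − 10 = 6.
Measure 3 wins the head-to-head 10–6.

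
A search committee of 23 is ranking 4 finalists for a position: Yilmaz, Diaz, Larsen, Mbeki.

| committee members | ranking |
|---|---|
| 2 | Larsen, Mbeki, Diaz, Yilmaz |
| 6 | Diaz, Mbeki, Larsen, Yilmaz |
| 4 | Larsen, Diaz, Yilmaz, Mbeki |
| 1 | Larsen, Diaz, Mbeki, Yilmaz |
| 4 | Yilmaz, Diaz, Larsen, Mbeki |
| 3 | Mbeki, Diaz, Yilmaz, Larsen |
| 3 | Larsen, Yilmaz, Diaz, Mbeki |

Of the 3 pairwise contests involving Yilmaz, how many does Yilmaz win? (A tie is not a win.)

Yilmaz against each rival (23 committee members):
Yilmaz vs Diaz: 7 to 16, Diaz.
Yilmaz vs Larsen: Larsen wins 16–7.
Yilmaz vs Mbeki: Yilmaz is ranked higher on 4+4+3 = 11 ballots, Mbeki on 12. Mbeki wins 12–11.
Yilmaz beats no one; loses to Diaz, Larsen, Mbeki — 0 pairwise wins.

0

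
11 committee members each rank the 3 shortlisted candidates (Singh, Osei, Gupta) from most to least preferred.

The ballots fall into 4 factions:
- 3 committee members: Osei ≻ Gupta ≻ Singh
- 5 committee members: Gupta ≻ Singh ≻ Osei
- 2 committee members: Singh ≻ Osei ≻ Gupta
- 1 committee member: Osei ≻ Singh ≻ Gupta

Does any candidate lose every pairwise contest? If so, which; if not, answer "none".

Pairwise majorities:
Singh vs Osei: Singh, 7–4.
Singh vs Gupta: 3 to 8, Gupta.
Osei vs Gupta: 3+2+1 = 6 for Osei, 5 for Gupta — Osei by 6–5.
Every candidate wins at least one matchup (Singh beats Osei; Osei beats Gupta; Gupta beats Singh), so there is no Condorcet loser.

none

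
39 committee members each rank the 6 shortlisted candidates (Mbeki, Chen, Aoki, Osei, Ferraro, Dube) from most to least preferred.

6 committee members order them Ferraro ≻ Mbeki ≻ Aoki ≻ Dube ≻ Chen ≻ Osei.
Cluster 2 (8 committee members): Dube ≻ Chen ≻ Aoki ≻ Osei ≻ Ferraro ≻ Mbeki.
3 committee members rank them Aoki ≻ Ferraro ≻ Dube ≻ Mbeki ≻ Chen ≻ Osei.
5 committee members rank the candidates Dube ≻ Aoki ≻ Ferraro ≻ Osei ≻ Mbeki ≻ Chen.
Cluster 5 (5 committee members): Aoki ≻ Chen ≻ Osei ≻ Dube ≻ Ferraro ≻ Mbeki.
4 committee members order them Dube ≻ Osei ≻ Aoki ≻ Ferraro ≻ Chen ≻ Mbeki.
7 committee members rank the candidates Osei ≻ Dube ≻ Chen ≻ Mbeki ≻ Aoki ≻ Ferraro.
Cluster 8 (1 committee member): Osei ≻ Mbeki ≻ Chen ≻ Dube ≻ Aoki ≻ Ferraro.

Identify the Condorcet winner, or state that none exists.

Dube

Head-to-head results (39 committee members):
Mbeki–Chen: Chen 24–15.
Mbeki vs Aoki: Aoki wins 25–14.
Mbeki–Osei: Osei 30–9.
Mbeki vs Ferraro: Ferraro wins 31–8.
Mbeki–Dube: Dube 32–7.
Chen vs Aoki: Aoki wins 23–16.
Chen vs Osei: Chen wins 22–17.
Chen vs Ferraro: Chen, 21–18.
Chen vs Dube: Dube, 33–6.
Aoki vs Osei: Aoki, 27–12.
Aoki vs Ferraro: Aoki wins 33–6.
Aoki vs Dube: Dube, 25–14.
Osei–Ferraro: Osei 25–14.
Osei–Dube: Dube 26–13.
Ferraro vs Dube: Dube, 30–9.
Dube beats each of Mbeki, Chen, Aoki, Osei, Ferraro — Dube is the Condorcet winner.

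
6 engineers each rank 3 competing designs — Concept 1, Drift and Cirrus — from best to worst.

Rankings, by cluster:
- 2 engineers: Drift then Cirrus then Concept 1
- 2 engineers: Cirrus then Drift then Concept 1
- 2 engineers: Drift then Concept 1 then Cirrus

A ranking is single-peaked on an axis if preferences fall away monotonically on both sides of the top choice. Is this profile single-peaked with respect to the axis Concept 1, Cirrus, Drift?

no

Axis positions: Concept 1=1, Cirrus=2, Drift=3.
Cluster 1 (peak Drift at position 3): ranking walks positions 3-2-1, expanding outward from the peak — single-peaked.
Cluster 2 (peak Cirrus at position 2): ranking walks positions 2-3-1, expanding outward from the peak — single-peaked.
Cluster 3: ranking walks positions 3-1-2; Concept 1 is ranked above Cirrus even though Cirrus lies between Concept 1 and the peak Drift on the axis — preferences dip and rise again. Not single-peaked.
Cluster 3 violates single-peakedness, so the profile is not single-peaked on this axis.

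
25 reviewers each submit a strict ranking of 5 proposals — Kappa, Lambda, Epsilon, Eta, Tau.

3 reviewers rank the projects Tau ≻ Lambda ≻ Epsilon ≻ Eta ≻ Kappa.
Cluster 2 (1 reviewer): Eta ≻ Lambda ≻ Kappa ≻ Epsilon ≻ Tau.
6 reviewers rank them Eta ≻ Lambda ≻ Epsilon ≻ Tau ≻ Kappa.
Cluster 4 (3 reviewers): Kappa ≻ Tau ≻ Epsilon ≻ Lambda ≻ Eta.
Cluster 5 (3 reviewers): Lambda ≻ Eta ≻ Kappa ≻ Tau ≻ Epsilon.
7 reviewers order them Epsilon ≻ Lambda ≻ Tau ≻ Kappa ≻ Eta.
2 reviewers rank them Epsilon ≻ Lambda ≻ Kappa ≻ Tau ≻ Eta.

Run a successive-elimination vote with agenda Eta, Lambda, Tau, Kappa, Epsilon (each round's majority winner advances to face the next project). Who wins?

Lambda

Round 1: Eta vs Lambda — 7–18, Lambda advances.
Round 2: Lambda vs Tau — 19–6, Lambda advances.
Round 3: Lambda vs Kappa — 22–3, Lambda advances.
Round 4: Lambda vs Epsilon — 13–12, Lambda advances.
The agenda winner is Lambda.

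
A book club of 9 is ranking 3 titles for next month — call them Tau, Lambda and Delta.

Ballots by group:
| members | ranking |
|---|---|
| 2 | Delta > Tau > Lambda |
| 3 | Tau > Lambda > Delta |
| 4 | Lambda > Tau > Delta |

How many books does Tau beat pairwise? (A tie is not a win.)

2

Tau against each rival (9 members):
Tau vs Lambda: 2+3 = 5 for Tau, 4 for Lambda — Tau by 5–4.
Tau vs Delta: Tau, 7–2.
Tau beats Lambda, Delta — 2 pairwise wins.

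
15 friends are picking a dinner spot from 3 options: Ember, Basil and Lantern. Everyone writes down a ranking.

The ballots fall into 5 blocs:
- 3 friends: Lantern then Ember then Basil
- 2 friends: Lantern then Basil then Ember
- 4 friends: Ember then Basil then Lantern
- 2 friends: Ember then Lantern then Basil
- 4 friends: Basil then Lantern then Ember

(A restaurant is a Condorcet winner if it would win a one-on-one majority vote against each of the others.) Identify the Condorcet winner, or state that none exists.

Head-to-head results (15 friends):
Ember vs Basil: 9 to 6, Ember.
Ember vs Lantern: Ember is ranked higher on 4+2 = 6 ballots, Lantern on 9. Lantern wins 9–6.
Basil vs Lantern: 8 to 7, Basil.
Each restaurant drops at least one matchup (Ember loses to Lantern; Basil loses to Ember; Lantern loses to Basil); the cycle Ember beats Basil beats Lantern beats Ember rules out a Condorcet winner.

none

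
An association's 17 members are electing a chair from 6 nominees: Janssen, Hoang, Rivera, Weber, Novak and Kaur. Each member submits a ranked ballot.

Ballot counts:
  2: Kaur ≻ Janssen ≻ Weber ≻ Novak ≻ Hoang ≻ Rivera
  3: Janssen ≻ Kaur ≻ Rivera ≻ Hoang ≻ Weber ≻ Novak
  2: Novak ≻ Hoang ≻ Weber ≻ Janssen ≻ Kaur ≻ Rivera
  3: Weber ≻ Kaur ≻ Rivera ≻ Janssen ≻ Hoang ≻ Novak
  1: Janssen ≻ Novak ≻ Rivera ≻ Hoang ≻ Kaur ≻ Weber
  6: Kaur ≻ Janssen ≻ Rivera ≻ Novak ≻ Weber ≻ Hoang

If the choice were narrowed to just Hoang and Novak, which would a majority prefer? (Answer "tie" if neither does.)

Novak

Ballots ranking Hoang above Novak: 3 + 3 = 6.
Ballots ranking Novak above Hoang: 17 − 6 = 11.
Novak wins the head-to-head 11–6.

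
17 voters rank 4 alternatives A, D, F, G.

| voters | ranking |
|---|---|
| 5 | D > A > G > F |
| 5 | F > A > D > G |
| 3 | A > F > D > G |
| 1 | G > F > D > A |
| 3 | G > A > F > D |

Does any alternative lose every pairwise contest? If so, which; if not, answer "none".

none

Pairwise majorities:
A vs D: 5+3+3 = 11 for A, 6 for D — A by 11–6.
A vs F: A, 11–6.
A vs G: 13 to 4, A.
D vs F: 5 for D, 12 for F — F by 12–5.
D vs G: D, 13–4.
F vs G: G, 9–8.
Every alternative wins at least one matchup (A beats D; D beats G; F beats D; G beats F), so there is no Condorcet loser.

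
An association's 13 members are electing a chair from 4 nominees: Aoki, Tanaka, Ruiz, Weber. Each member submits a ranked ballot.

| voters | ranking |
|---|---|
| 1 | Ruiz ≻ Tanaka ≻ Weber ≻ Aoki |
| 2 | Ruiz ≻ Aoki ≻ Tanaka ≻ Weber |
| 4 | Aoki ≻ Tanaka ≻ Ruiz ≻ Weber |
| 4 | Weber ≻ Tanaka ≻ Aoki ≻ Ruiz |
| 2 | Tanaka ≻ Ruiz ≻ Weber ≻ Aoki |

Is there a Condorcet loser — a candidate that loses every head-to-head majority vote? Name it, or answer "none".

none

Pairwise majorities:
Aoki vs Tanaka: Aoki is ranked higher on 2+4 = 6 ballots, Tanaka on 7. Tanaka wins 7–6.
Aoki vs Ruiz: Aoki is ranked higher on 4+4 = 8 ballots, Ruiz on 5. Aoki wins 8–5.
Aoki vs Weber: Aoki is ranked higher on 2+4 = 6 ballots, Weber on 7. Weber wins 7–6.
Tanaka vs Ruiz: 10 to 3, Tanaka.
Tanaka vs Weber: Tanaka preferred on 1+2+4+2 = 9 ballots; Tanaka wins 9–4.
Ruiz vs Weber: Ruiz, 9–4.
Each candidate has at least one pairwise win (Aoki beats Ruiz; Tanaka beats Aoki; Ruiz beats Weber; Weber beats Aoki) — no Condorcet loser.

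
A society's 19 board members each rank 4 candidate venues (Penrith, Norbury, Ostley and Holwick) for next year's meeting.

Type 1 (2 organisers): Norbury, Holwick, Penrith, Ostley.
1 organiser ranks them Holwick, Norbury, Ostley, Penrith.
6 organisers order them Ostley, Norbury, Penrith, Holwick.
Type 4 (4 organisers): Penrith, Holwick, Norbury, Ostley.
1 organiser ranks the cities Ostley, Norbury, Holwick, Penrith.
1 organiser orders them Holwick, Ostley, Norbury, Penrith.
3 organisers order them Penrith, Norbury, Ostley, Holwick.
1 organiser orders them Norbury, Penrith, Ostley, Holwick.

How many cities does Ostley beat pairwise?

1

Ostley against each rival (19 organisers):
Ostley vs Penrith: 1+6+1+1 = 9 for Ostley, 10 for Penrith — Penrith by 10–9.
Ostley vs Norbury: Ostley preferred on 6+1+1 = 8 ballots; Norbury wins 11–8.
Ostley–Holwick: Ostley 11–8.
Ostley beats Holwick; loses to Penrith, Norbury — 1 pairwise win.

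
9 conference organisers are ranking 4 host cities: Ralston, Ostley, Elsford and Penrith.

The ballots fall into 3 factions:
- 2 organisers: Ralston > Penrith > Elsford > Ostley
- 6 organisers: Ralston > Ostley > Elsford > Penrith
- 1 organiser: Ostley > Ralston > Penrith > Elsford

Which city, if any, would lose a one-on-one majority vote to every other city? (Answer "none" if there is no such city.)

Pairwise majorities:
Ralston vs Ostley: Ralston wins 8–1.
Ralston–Elsford: Ralston 9–0.
Ralston–Penrith: Ralston 9–0.
Ostley vs Elsford: Ostley wins 7–2.
Ostley vs Penrith: 6+1 = 7 for Ostley, 2 for Penrith — Ostley by 7–2.
Elsford–Penrith: Elsford 6–3.
Penrith is beaten in every head-to-head and is the Condorcet loser.

Penrith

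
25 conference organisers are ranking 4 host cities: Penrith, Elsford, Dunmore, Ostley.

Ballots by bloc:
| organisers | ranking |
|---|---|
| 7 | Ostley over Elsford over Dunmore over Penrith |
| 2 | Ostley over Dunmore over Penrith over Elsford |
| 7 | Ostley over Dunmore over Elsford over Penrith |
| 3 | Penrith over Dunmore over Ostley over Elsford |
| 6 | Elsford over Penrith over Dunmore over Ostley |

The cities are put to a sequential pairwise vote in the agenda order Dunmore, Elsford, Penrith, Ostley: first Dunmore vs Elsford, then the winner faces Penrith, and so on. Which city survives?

Ostley

Round 1: Dunmore vs Elsford — 12–13, Elsford advances.
Round 2: Elsford vs Penrith — 20–5, Elsford advances.
Round 3: Elsford vs Ostley — 6–19, Ostley advances.
Ostley survives the agenda.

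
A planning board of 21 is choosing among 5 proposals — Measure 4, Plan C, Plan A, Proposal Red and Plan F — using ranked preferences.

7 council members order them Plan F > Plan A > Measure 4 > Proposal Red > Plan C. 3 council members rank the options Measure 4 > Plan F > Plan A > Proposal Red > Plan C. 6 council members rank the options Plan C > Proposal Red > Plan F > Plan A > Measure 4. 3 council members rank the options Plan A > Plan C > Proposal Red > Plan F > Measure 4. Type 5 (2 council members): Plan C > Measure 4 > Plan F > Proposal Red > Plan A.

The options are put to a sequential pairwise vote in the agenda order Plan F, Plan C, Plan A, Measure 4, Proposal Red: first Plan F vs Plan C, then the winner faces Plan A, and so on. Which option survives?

Plan A

Round 1: Plan F vs Plan C — 10–11, Plan C advances.
Round 2: Plan C vs Plan A — 8–13, Plan A advances.
Round 3: Plan A vs Measure 4 — 16–5, Plan A advances.
Round 4: Plan A vs Proposal Red — 13–8, Plan A advances.
The agenda winner is Plan A.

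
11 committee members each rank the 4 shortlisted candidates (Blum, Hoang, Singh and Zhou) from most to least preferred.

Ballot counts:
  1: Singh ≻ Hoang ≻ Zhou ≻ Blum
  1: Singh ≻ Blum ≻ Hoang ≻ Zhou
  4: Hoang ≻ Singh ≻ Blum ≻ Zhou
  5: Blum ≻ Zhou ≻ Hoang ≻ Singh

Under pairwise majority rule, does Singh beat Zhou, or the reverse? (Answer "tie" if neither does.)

Singh

Ballots ranking Singh above Zhou: 1 + 1 + 4 = 6.
Ballots ranking Zhou above Singh: 11 − 6 = 5.
Singh wins the head-to-head 6–5.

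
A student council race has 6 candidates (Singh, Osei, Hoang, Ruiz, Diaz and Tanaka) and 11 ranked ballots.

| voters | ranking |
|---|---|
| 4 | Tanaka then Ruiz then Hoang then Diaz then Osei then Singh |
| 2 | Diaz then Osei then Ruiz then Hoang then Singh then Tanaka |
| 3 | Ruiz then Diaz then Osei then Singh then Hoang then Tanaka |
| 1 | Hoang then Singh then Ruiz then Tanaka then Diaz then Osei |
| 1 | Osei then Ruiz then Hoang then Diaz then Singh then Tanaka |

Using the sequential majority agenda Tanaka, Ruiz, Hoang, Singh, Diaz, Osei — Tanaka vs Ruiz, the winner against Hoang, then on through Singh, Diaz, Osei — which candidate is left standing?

Round 1: Tanaka vs Ruiz — 4–7, Ruiz advances.
Round 2: Ruiz vs Hoang — 10–1, Ruiz advances.
Round 3: Ruiz vs Singh — 10–1, Ruiz advances.
Round 4: Ruiz vs Diaz — 9–2, Ruiz advances.
Round 5: Ruiz vs Osei — 8–3, Ruiz advances.
Ruiz survives the agenda.

Ruiz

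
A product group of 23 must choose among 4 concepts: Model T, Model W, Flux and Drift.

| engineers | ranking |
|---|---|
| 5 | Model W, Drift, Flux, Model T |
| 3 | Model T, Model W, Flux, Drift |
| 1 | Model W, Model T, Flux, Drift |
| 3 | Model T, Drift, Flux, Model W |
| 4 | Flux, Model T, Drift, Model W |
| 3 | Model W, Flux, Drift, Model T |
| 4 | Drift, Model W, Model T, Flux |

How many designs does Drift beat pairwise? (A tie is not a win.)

Drift against each rival (23 engineers):
Drift–Model T: Drift 12–11.
Drift–Model W: Model W 12–11.
Drift vs Flux: Drift wins 12–11.
Drift beats Model T, Flux; loses to Model W — 2 pairwise wins.

2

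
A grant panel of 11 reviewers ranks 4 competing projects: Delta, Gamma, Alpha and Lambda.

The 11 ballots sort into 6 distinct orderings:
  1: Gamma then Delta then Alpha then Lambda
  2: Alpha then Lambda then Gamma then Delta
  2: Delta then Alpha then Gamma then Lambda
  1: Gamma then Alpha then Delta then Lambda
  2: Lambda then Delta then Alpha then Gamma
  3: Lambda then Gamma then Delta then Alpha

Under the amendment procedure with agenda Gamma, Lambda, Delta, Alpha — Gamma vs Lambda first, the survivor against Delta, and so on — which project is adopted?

Round 1: Gamma vs Lambda — 4–7, Lambda advances.
Round 2: Lambda vs Delta — 7–4, Lambda advances.
Round 3: Lambda vs Alpha — 5–6, Alpha advances.
The agenda winner is Alpha.

Alpha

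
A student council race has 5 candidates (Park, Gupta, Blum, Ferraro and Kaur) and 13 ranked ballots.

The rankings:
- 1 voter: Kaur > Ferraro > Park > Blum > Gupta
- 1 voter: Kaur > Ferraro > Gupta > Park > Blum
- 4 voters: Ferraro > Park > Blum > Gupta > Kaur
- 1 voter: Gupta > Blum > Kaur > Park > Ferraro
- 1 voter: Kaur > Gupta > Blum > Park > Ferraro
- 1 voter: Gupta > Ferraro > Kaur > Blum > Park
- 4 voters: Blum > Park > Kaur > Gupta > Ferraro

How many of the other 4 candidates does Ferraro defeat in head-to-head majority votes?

2

Ferraro against each rival (13 voters):
Ferraro–Park: Ferraro 7–6.
Ferraro vs Gupta: Gupta, 7–6.
Ferraro vs Blum: Ferraro preferred on 1+1+4+1 = 7 ballots; Ferraro wins 7–6.
Ferraro vs Kaur: Kaur, 8–5.
Ferraro beats Park, Blum; loses to Gupta, Kaur — 2 pairwise wins.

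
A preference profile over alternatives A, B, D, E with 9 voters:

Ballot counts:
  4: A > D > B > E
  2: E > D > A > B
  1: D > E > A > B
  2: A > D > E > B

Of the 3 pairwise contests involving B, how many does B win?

B against each rival (9 voters):
B vs A: 0 to 9, A.
B vs D: 0 for B, 9 for D — D by 9–0.
B vs E: E wins 5–4.
B beats no one; loses to A, D, E — 0 pairwise wins.

0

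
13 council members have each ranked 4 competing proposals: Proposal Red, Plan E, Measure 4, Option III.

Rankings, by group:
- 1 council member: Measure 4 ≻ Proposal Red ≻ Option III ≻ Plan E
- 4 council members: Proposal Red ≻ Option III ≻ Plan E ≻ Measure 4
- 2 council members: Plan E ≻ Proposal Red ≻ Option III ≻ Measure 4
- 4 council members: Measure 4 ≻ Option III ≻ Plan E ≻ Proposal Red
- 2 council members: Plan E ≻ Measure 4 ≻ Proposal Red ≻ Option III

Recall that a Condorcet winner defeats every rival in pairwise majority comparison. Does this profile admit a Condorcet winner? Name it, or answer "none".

none

Check each pair by majority over 13 ballots:
Proposal Red vs Plan E: 1+4 = 5 for Proposal Red, 8 for Plan E — Plan E by 8–5.
Proposal Red vs Measure 4: Proposal Red is ranked higher on 4+2 = 6 ballots, Measure 4 on 7. Measure 4 wins 7–6.
Proposal Red vs Option III: Proposal Red preferred on 1+4+2+2 = 9 ballots; Proposal Red wins 9–4.
Plan E vs Measure 4: 8 to 5, Plan E.
Plan E vs Option III: Plan E preferred on 2+2 = 4 ballots; Option III wins 9–4.
Measure 4 vs Option III: Measure 4 preferred on 1+4+2 = 7 ballots; Measure 4 wins 7–6.
Each option drops at least one matchup (Proposal Red loses to Plan E; Plan E loses to Option III; Measure 4 loses to Plan E; Option III loses to Proposal Red); the cycle Proposal Red > Option III > Plan E > Proposal Red rules out a Condorcet winner.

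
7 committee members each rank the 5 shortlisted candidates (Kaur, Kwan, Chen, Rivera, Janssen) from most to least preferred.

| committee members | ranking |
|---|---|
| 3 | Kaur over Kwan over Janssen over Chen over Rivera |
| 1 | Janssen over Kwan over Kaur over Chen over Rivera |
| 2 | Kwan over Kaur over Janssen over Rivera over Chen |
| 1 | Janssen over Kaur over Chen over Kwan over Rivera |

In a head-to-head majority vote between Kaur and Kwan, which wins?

Ballots ranking Kaur above Kwan: 3 + 1 = 4.
Ballots ranking Kwan above Kaur: 7 − 4 = 3.
Kaur wins the head-to-head 4–3.

Kaur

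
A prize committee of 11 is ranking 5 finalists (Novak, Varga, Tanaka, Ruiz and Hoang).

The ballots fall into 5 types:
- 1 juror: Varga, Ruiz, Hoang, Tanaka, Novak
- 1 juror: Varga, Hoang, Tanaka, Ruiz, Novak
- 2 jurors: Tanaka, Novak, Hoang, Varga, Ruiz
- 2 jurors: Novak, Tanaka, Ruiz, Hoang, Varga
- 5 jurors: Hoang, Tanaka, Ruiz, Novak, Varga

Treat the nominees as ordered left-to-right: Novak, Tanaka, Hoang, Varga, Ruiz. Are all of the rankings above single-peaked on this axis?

no

Axis positions: Novak=1, Tanaka=2, Hoang=3, Varga=4, Ruiz=5.
Type 1 (peak Varga at position 4): ranking walks positions 4-5-3-2-1, expanding outward from the peak — single-peaked.
Type 2 (peak Varga at position 4): ranking walks positions 4-3-2-5-1, expanding outward from the peak — single-peaked.
Type 3 (peak Tanaka at position 2): ranking walks positions 2-1-3-4-5, expanding outward from the peak — single-peaked.
Type 4: ranking walks positions 1-2-5-3-4; Ruiz is ranked above Hoang even though Hoang lies between Ruiz and the peak Novak on the axis — preferences dip and rise again. Not single-peaked.
Type 5: ranking walks positions 3-2-5-1-4; Ruiz is ranked above Varga even though Varga lies between Ruiz and the peak Hoang on the axis — preferences dip and rise again. Not single-peaked.
Type 4 violates single-peakedness, so the profile is not single-peaked on this axis.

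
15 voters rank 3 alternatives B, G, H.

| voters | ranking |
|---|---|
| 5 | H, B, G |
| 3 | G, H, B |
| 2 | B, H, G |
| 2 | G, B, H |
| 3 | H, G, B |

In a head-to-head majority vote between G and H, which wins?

H

Ballots ranking G above H: 3 + 2 = 5.
Ballots ranking H above G: 15 − 5 = 10.
H wins the head-to-head 10–5.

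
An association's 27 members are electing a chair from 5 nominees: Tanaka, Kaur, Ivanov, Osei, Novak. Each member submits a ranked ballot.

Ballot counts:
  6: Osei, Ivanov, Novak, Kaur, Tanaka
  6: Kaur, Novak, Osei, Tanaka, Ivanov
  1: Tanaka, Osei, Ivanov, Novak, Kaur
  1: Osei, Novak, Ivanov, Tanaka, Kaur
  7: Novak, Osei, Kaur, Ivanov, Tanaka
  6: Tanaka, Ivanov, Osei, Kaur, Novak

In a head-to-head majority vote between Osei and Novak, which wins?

Ballots ranking Osei above Novak: 6 + 1 + 1 + 6 = 14.
Ballots ranking Novak above Osei: 27 − 14 = 13.
Osei wins the head-to-head 14–13.

Osei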